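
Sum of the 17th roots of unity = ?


The sum of all 17th roots of unity is 0.
Geometric series: (1 - w^17)/(1 - w) = (1-1)/(1-w) = 0 since w^17 = 1, w ≠ 1.
Alternatively: coefficient of z^16 in z^17 - 1 is 0.

0


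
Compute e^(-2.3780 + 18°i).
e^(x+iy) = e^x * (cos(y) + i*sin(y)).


e^-2.3780 = 0.09274
cos(18°) = 0.9511
sin(18°) = 0.309
Real = 0.09274*0.9511 = 0.0882
Imag = 0.09274*0.309 = 0.0287

0.0882 + 0.0287i


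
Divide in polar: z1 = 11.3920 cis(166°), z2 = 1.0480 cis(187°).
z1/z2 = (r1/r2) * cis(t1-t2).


r = 11.3920 / 1.0480 = 10.8702
theta = 166° - 187° = -21° = 339° (mod 360)

10.8702 cis(339°)


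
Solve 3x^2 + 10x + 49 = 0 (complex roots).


disc = 10^2 - 4*3*49 = 100 - 588 = -488
sqrt(|disc|) = sqrt(488) = 22.0907
Real part = -10/(2*3) = -1.6667
Imag part = 22.0907/(2*3) = 3.6818

-1.6667 ± 3.6818i


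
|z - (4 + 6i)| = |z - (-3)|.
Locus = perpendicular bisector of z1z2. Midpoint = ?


Equal distances means the locus is the perpendicular bisector of z1 and z2.
Midpoint = ((4+(-3))/2, (6+0)/2) = (0.5000, 3.0000)

Perpendicular bisector through (0.5000, 3.0000)


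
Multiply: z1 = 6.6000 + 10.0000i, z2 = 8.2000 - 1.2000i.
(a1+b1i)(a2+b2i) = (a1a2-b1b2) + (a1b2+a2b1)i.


Real = 6.6*8.2 - 10*(-1.2) = 54.12 - (-12) = 66.12
Imag = 6.6*(-1.2) + 8.2*10 = -7.92 + 82 = 74.08

66.1200 + 74.0800i


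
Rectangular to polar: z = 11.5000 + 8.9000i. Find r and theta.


r = sqrt(132.25+79.21) = sqrt(211.46) = 14.5417
theta = atan2(8.9, 11.5) = 37.7368 degrees

r = 14.5417, theta = 37.7368 degrees


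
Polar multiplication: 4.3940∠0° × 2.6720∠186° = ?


r = 4.3940 * 2.6720 = 11.7408
theta = 0° + 186° = 186° = 186° (mod 360)

11.7408 cis(186°)


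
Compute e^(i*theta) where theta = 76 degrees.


cos(76°) = 0.2419
sin(76°) = 0.9703

e^(i*76°) = 0.2419 + 0.9703i


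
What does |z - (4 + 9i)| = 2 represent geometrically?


|z - z0| = r is a circle with center z0 and radius r.
Center = (4, 9), radius = 2

Circle with center (4, 9) and radius 2


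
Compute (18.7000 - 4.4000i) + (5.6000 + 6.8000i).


Real: 18.7 + 5.6 = 24.3
Imag: -4.4 + 6.8 = 2.4

24.3000 + 2.4000i


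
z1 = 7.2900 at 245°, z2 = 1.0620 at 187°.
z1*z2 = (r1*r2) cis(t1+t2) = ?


r = 7.2900 * 1.0620 = 7.7420
theta = 245° + 187° = 432° = 72° (mod 360)

7.7420 cis(72°)


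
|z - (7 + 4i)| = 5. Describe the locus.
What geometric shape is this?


|z - z0| = r is a circle with center z0 and radius r.
Center = (7, 4), radius = 5

Circle with center (7, 4) and radius 5


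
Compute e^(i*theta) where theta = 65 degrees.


cos(65°) = 0.4226
sin(65°) = 0.9063

e^(i*65°) = 0.4226 + 0.9063i


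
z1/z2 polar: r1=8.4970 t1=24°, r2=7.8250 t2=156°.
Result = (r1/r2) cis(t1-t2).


r = 8.4970 / 7.8250 = 1.0859
theta = 24° - 156° = -132° = 228° (mod 360)

1.0859 cis(228°)


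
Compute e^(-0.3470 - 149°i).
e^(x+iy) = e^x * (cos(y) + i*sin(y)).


e^-0.3470 = 0.7068
cos(-149°) = -0.8572
sin(-149°) = -0.515
Real = 0.7068*(-0.8572) = -0.6059
Imag = 0.7068*(-0.515) = -0.3640

-0.6059 - 0.3640i


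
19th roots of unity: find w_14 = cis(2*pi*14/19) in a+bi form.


Angle = 360*14/19 = 265.2632°
a = cos(265.2632°) = -0.0826
b = sin(265.2632°) = -0.9966

-0.0826 - 0.9966i


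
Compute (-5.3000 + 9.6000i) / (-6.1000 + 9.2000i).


Conjugate of z2 = -6.1000 - 9.2000i
Numerator: (-5.3000 + 9.6000i)(-6.1000 - 9.2000i) = 120.6500 - 9.8000i
Denominator: (-6.1)^2 + 9.2^2 = 121.85
Result = (120.6500 - 9.8000i)/121.85

0.9902 - 0.0804i


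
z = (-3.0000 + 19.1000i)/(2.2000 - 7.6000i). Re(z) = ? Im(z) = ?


Multiply by conjugate: (-3.0000 + 19.1000i)(2.2000 + 7.6000i) / (2.2^2 + (-7.6)^2)
Numerator real = -3*2.2 + 19.1*(-7.6) = -151.76
Numerator imag = 19.1*2.2 - (-3)*(-7.6) = 19.22
Denominator = 62.6
Re(z) = -151.76/62.6 = -2.4243
Im(z) = 19.22/62.6 = 0.3070

Re(z) = -2.4243, Im(z) = 0.3070


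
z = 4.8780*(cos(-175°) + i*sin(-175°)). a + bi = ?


a = 4.8780*cos(-175°) = 4.8780*(-0.99619) = -4.8594
b = 4.8780*sin(-175°) = 4.8780*(-0.087156) = -0.4251

-4.8594 - 0.4251i


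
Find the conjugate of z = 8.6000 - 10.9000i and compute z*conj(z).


z_bar = 8.6000 + 10.9000i
z*z_bar = 8.6^2 + (-10.9)^2 = 73.96 + 118.81 = 192.77

z_bar = 8.6000 + 10.9000i, z*z_bar = 192.77


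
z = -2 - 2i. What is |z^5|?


|z| = sqrt(4+4) = sqrt(8) = 2.8284
|z^5| = |z|^5 = (sqrt(8))^5 = 8^2 * sqrt(8) = 64*sqrt(8)

|z^5| = 64*sqrt(8) ≈ 181.0193


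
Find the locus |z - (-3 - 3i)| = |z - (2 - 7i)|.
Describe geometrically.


Equal distances means the locus is the perpendicular bisector of z1 and z2.
Midpoint = ((-3+2)/2, (-3+(-7))/2) = (-0.5000, -5.0000)

Perpendicular bisector through (-0.5000, -5.0000)


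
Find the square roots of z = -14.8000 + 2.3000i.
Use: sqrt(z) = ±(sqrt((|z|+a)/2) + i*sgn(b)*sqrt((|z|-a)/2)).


|z| = sqrt(219.04+5.29) = 14.9777
sqrt((|z|+a)/2) = sqrt((14.9777+(-14.8))/2) = sqrt(0.0888) = 0.2980
sqrt((|z|-a)/2) = sqrt((14.9777-(-14.8))/2) = sqrt(14.8888) = 3.8586

±(0.2980 + 3.8586i) i.e. 0.2980 + 3.8586i and -0.2980 - 3.8586i


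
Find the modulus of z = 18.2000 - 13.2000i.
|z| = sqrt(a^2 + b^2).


|z| = sqrt(18.2^2 + (-13.2)^2) = sqrt(331.24 + 174.24) = sqrt(505.48) = 22.4829

|z| = 22.4829


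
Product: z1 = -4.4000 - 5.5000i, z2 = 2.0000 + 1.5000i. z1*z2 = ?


Real = -4.4*2 - (-5.5)*1.5 = -8.8 - (-8.25) = -0.55
Imag = -4.4*1.5 + 2*(-5.5) = -6.6 - (11) = -17.6

-0.5500 - 17.6000i


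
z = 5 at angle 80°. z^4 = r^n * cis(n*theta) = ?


r^4 = 5^4 = 625
n*theta = 4*80° = 320° = 320° (mod 360)
a = 625*cos(320°) = 478.7778
b = 625*sin(320°) = -401.7423

625 cis(320°) = 478.7778 - 401.7423i


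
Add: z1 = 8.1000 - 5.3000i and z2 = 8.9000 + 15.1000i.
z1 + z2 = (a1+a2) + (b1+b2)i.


Real: 8.1 + 8.9 = 17
Imag: -5.3 + 15.1 = 9.8

17.0000 + 9.8000i


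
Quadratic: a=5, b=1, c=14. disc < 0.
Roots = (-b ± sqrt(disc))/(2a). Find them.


disc = 1^2 - 4*5*14 = 1 - 280 = -279
sqrt(|disc|) = sqrt(279) = 16.7033
Real part = -1/(2*5) = -0.1000
Imag part = 16.7033/(2*5) = 1.6703

-0.1000 ± 1.6703i


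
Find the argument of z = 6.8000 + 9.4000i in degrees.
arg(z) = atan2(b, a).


Re = 6.8, Im = 9.4
arg = atan2(9.4, 6.8) = 54.1179 degrees

arg(z) = 54.1179 degrees


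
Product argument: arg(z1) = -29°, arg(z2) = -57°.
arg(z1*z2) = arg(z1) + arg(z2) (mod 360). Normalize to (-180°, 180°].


arg(z1*z2) = -29° - 57° = -86°
Normalized to (-180°, 180°]: -86°

-86°


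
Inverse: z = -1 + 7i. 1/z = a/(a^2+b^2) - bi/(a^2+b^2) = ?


|z|^2 = 1+49 = 50
1/z = (-1 - 7i)/50

1/z = -0.0200 - 0.1400i


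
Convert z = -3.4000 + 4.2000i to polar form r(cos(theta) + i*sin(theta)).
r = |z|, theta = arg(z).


r = sqrt(11.56+17.64) = sqrt(29.2) = 5.4037
theta = atan2(4.2, -3.4) = 128.9910 degrees

r = 5.4037, theta = 128.9910 degrees


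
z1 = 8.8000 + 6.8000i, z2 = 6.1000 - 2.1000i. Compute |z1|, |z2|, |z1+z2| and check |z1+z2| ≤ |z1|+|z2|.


|z1| = sqrt(8.8^2 + 6.8^2) = sqrt(123.68) = 11.1212
|z2| = sqrt(6.1^2 + (-2.1)^2) = sqrt(41.62) = 6.4514
z1+z2 = 14.9000 + 4.7000i
|z1+z2| = sqrt(244.1) = 15.6237
|z1|+|z2| = 11.1212 + 6.4514 = 17.5726

|z1+z2| = 15.6237 ≤ |z1|+|z2| = 17.5726 (verified)


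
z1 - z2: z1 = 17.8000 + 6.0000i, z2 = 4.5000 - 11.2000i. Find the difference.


Real: 17.8 - 4.5 = 13.3
Imag: 6 + 11.2 = 17.2

13.3000 + 17.2000i


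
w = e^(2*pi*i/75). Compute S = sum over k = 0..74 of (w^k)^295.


The roots are w_k = w^k with w = e^(2*pi*i/75), and (w^k)^295 = (w^295)^k.
So S = 1 + u + u^2 + ... + u^(74) with u = w^295.
295 = 3*75 + 70, so 295 is not a multiple of 75: u = (w^75)^3 * w^70 = w^70 ≠ 1 (w is a primitive 75th root), while u^75 = (w^75)^295 = 1.
Geometric series: S = (1 - u^75)/(1 - u) = (1 - 1)/(1 - u) = 0

S = 0


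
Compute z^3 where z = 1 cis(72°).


r^3 = 1^3 = 1
n*theta = 3*72° = 216° = 216° (mod 360)
a = 1*cos(216°) = -0.8090
b = 1*sin(216°) = -0.5878

1 cis(216°) = -0.8090 - 0.5878i


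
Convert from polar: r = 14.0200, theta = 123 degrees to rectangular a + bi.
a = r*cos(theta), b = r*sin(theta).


a = 14.0200*cos(123°) = 14.0200*(-0.544639) = -7.6358
b = 14.0200*sin(123°) = 14.0200*0.83867 = 11.7582

-7.6358 + 11.7582i


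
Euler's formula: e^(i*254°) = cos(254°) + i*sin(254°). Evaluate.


cos(254°) = -0.2756
sin(254°) = -0.9613

e^(i*254°) = -0.2756 - 0.9613i


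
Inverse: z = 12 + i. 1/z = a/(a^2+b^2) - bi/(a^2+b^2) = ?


|z|^2 = 144+1 = 145
1/z = (12 - 1i)/145

1/z = 0.0828 - 0.0069i


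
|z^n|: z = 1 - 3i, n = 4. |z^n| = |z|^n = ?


|z| = sqrt(1+9) = sqrt(10) = 3.1623
|z^4| = |z|^4 = (sqrt(10))^4 = 10^2 = 100

|z^4| = 100


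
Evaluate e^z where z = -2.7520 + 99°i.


e^-2.7520 = 0.0638
cos(99°) = -0.1564
sin(99°) = 0.9877
Real = 0.0638*(-0.1564) = -0.0100
Imag = 0.0638*0.9877 = 0.0630

-0.0100 + 0.0630i


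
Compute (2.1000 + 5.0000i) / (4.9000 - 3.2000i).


Conjugate of z2 = 4.9000 + 3.2000i
Numerator: (2.1000 + 5.0000i)(4.9000 + 3.2000i) = -5.7100 + 31.2200i
Denominator: 4.9^2 + (-3.2)^2 = 34.25
Result = (-5.7100 + 31.2200i)/34.25

-0.1667 + 0.9115i


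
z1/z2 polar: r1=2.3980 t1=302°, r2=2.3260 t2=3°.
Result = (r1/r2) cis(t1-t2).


r = 2.3980 / 2.3260 = 1.0310
theta = 302° - 3° = 299° = 299° (mod 360)

1.0310 cis(299°)


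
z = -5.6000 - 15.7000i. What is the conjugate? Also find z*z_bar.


z_bar = -5.6000 + 15.7000i
z*z_bar = (-5.6)^2 + (-15.7)^2 = 31.36 + 246.49 = 277.85

z_bar = -5.6000 + 15.7000i, z*z_bar = 277.85


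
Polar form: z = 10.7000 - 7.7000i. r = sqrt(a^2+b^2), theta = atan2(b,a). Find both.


r = sqrt(114.49+59.29) = sqrt(173.78) = 13.1826
theta = atan2(-7.7, 10.7) = -35.7398 degrees

r = 13.1826, theta = -35.7398 degrees


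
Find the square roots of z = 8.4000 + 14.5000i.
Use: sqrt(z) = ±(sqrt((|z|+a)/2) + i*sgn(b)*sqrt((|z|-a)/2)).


|z| = sqrt(70.56+210.25) = 16.7574
sqrt((|z|+a)/2) = sqrt((16.7574+8.4)/2) = sqrt(12.5787) = 3.5466
sqrt((|z|-a)/2) = sqrt((16.7574-8.4)/2) = sqrt(4.1787) = 2.0442

±(3.5466 + 2.0442i) i.e. 3.5466 + 2.0442i and -3.5466 - 2.0442i


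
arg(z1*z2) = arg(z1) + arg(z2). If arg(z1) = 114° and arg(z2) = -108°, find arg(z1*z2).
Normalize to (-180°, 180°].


arg(z1*z2) = 114° - 108° = 6°
Normalized to (-180°, 180°]: 6°

6°


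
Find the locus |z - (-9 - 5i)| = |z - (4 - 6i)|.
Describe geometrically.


Equal distances means the locus is the perpendicular bisector of z1 and z2.
Midpoint = ((-9+4)/2, (-5+(-6))/2) = (-2.5000, -5.5000)

Perpendicular bisector through (-2.5000, -5.5000)


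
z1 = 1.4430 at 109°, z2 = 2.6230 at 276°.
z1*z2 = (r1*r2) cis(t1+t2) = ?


r = 1.4430 * 2.6230 = 3.7850
theta = 109° + 276° = 385° = 25° (mod 360)

3.7850 cis(25°)


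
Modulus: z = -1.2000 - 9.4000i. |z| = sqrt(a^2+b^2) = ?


|z| = sqrt((-1.2)^2 + (-9.4)^2) = sqrt(1.44 + 88.36) = sqrt(89.8) = 9.4763

|z| = 9.4763


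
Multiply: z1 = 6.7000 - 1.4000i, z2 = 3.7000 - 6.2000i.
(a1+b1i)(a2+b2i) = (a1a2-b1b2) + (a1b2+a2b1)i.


Real = 6.7*3.7 - (-1.4)*(-6.2) = 24.79 - 8.68 = 16.11
Imag = 6.7*(-6.2) + 3.7*(-1.4) = -41.54 - (5.18) = -46.72

16.1100 - 46.7200i


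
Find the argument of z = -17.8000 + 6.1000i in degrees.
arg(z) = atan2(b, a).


Re = -17.8, Im = 6.1
arg = atan2(6.1, -17.8) = 161.0836 degrees

arg(z) = 161.0836 degrees


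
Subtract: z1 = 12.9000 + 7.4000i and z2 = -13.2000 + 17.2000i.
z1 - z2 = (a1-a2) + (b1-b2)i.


Real: 12.9 + 13.2 = 26.1
Imag: 7.4 - 17.2 = -9.8

26.1000 - 9.8000i


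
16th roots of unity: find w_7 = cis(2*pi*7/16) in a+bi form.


Angle = 360*7/16 = 157.5°
a = cos(157.5°) = -0.9239
b = sin(157.5°) = 0.3827

-0.9239 + 0.3827i


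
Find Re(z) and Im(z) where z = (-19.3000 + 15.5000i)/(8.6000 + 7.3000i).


Multiply by conjugate: (-19.3000 + 15.5000i)(8.6000 - 7.3000i) / (8.6^2 + 7.3^2)
Numerator real = -19.3*8.6 + 15.5*7.3 = -52.83
Numerator imag = 15.5*8.6 - (-19.3)*7.3 = 274.19
Denominator = 127.25
Re(z) = -52.83/127.25 = -0.4152
Im(z) = 274.19/127.25 = 2.1547

Re(z) = -0.4152, Im(z) = 2.1547


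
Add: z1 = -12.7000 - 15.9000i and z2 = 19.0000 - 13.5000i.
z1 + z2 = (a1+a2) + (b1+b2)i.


Real: -12.7 + 19 = 6.3
Imag: -15.9 - 13.5 = -29.4

6.3000 - 29.4000i


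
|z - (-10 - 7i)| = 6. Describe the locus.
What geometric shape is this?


|z - z0| = r is a circle with center z0 and radius r.
Center = (-10, -7), radius = 6

Circle with center (-10, -7) and radius 6


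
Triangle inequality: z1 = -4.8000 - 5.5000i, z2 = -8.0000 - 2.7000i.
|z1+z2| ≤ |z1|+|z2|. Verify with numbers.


|z1| = sqrt((-4.8)^2 + (-5.5)^2) = sqrt(53.29) = 7.3000
|z2| = sqrt((-8)^2 + (-2.7)^2) = sqrt(71.29) = 8.4433
z1+z2 = -12.8000 - 8.2000i
|z1+z2| = sqrt(231.08) = 15.2013
|z1|+|z2| = 7.3000 + 8.4433 = 15.7433

|z1+z2| = 15.2013 ≤ |z1|+|z2| = 15.7433 (verified)


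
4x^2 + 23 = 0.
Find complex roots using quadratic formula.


disc = 0^2 - 4*4*23 = 0 - 368 = -368
sqrt(|disc|) = sqrt(368) = 19.1833
Real part = 0/(2*4) = 0
Imag part = 19.1833/(2*4) = 2.3979

0 ± 2.3979i


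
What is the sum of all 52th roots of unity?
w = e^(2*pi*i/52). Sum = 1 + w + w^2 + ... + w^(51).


The sum of all 52th roots of unity is 0.
Geometric series: (1 - w^52)/(1 - w) = (1-1)/(1-w) = 0 since w^52 = 1, w ≠ 1.
Alternatively: coefficient of z^51 in z^52 - 1 is 0.

0


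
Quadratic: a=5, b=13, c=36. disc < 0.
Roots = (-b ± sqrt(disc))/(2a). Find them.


disc = 13^2 - 4*5*36 = 169 - 720 = -551
sqrt(|disc|) = sqrt(551) = 23.4734
Real part = -13/(2*5) = -1.3000
Imag part = 23.4734/(2*5) = 2.3473

-1.3000 ± 2.3473i


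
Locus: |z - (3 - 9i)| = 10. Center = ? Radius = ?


|z - z0| = r is a circle with center z0 and radius r.
Center = (3, -9), radius = 10

Circle with center (3, -9) and radius 10


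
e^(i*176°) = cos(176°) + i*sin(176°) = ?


cos(176°) = -0.9976
sin(176°) = 0.0698

e^(i*176°) = -0.9976 + 0.0698i


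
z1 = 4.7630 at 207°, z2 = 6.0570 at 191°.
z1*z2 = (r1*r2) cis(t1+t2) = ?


r = 4.7630 * 6.0570 = 28.8495
theta = 207° + 191° = 398° = 38° (mod 360)

28.8495 cis(38°)


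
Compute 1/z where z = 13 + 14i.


|z|^2 = 169+196 = 365
1/z = (13 - 14i)/365

1/z = 0.0356 - 0.0384i


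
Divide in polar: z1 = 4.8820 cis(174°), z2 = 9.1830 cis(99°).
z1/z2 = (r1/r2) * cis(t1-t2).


r = 4.8820 / 9.1830 = 0.5316
theta = 174° - 99° = 75° = 75° (mod 360)

0.5316 cis(75°)


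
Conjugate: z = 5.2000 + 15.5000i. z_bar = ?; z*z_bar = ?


z_bar = 5.2000 - 15.5000i
z*z_bar = 5.2^2 + 15.5^2 = 27.04 + 240.25 = 267.29

z_bar = 5.2000 - 15.5000i, z*z_bar = 267.29


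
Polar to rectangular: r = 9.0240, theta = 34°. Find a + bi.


a = 9.0240*cos(34°) = 9.0240*0.829038 = 7.4812
b = 9.0240*sin(34°) = 9.0240*0.5592 = 5.0462

7.4812 + 5.0462i


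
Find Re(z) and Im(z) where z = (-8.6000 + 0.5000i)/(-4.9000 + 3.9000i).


Multiply by conjugate: (-8.6000 + 0.5000i)(-4.9000 - 3.9000i) / ((-4.9)^2 + 3.9^2)
Numerator real = -8.6*(-4.9) + 0.5*3.9 = 44.09
Numerator imag = 0.5*(-4.9) - (-8.6)*3.9 = 31.09
Denominator = 39.22
Re(z) = 44.09/39.22 = 1.1242
Im(z) = 31.09/39.22 = 0.7927

Re(z) = 1.1242, Im(z) = 0.7927


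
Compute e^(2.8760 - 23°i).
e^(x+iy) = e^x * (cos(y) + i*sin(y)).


e^2.8760 = 17.7432
cos(-23°) = 0.920505
sin(-23°) = -0.39073
Real = 17.7432*0.920505 = 16.3327
Imag = 17.7432*(-0.39073) = -6.9328

16.3327 - 6.9328i


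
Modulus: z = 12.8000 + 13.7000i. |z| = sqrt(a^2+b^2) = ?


|z| = sqrt(12.8^2 + 13.7^2) = sqrt(163.84 + 187.69) = sqrt(351.53) = 18.7491

|z| = 18.7491


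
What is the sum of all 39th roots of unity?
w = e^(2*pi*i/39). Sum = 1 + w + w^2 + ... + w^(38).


The sum of all 39th roots of unity is 0.
Geometric series: (1 - w^39)/(1 - w) = (1-1)/(1-w) = 0 since w^39 = 1, w ≠ 1.
Alternatively: coefficient of z^38 in z^39 - 1 is 0.

0


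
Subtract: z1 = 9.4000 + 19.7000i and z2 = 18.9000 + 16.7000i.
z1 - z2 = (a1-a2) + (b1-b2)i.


Real: 9.4 - 18.9 = -9.5
Imag: 19.7 - 16.7 = 3

-9.5000 + 3.0000i


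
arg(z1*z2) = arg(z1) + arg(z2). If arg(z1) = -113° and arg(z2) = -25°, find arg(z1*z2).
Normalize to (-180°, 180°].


arg(z1*z2) = -113° - 25° = -138°
Normalized to (-180°, 180°]: -138°

-138°


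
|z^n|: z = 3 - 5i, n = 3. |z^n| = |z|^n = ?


|z| = sqrt(9+25) = sqrt(34) = 5.8310
|z^3| = |z|^3 = (sqrt(34))^3 = 34*sqrt(34)

|z^3| = 34*sqrt(34) ≈ 198.2524


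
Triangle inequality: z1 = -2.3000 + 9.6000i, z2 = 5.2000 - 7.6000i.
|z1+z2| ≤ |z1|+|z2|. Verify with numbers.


|z1| = sqrt((-2.3)^2 + 9.6^2) = sqrt(97.45) = 9.8717
|z2| = sqrt(5.2^2 + (-7.6)^2) = sqrt(84.8) = 9.2087
z1+z2 = 2.9000 + 2.0000i
|z1+z2| = sqrt(12.41) = 3.5228
|z1|+|z2| = 9.8717 + 9.2087 = 19.0804

|z1+z2| = 3.5228 ≤ |z1|+|z2| = 19.0804 (verified)


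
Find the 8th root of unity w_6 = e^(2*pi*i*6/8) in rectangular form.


Angle = 360*6/8 = 270°
a = cos(270°) = 0
b = sin(270°) = -1.0000

0 - 1.0000i


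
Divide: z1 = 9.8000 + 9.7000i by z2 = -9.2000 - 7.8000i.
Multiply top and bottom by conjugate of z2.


Conjugate of z2 = -9.2000 + 7.8000i
Numerator: (9.8000 + 9.7000i)(-9.2000 + 7.8000i) = -165.8200 - 12.8000i
Denominator: (-9.2)^2 + (-7.8)^2 = 145.48
Result = (-165.8200 - 12.8000i)/145.48

-1.1398 - 0.0880i


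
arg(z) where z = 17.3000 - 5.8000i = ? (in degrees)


Re = 17.3, Im = -5.8
arg = atan2(-5.8, 17.3) = -18.5342 degrees

arg(z) = -18.5342 degrees


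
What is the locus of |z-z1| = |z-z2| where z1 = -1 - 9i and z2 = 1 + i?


Equal distances means the locus is the perpendicular bisector of z1 and z2.
Midpoint = ((-1+1)/2, (-9+1)/2) = (0, -4.0000)

Perpendicular bisector through (0, -4.0000)


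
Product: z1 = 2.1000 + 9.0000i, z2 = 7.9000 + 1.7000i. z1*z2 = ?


Real = 2.1*7.9 - 9*1.7 = 16.59 - 15.3 = 1.29
Imag = 2.1*1.7 + 7.9*9 = 3.57 + 71.1 = 74.67

1.2900 + 74.6700i


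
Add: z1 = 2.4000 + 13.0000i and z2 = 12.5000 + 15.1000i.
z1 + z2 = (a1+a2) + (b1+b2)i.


Real: 2.4 + 12.5 = 14.9
Imag: 13 + 15.1 = 28.1

14.9000 + 28.1000i


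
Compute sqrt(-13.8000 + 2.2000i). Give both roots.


|z| = sqrt(190.44+4.84) = 13.9743
sqrt((|z|+a)/2) = sqrt((13.9743+(-13.8))/2) = sqrt(0.0871) = 0.2952
sqrt((|z|-a)/2) = sqrt((13.9743-(-13.8))/2) = sqrt(13.8871) = 3.7265

±(0.2952 + 3.7265i) i.e. 0.2952 + 3.7265i and -0.2952 - 3.7265i


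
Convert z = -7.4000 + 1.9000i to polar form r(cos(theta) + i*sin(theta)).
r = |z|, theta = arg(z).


r = sqrt(54.76+3.61) = sqrt(58.37) = 7.6400
theta = atan2(1.9, -7.4) = 165.6000 degrees

r = 7.6400, theta = 165.6000 degrees


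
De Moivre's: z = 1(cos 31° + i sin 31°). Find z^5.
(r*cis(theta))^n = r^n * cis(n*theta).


r^5 = 1^5 = 1
n*theta = 5*31° = 155° = 155° (mod 360)
a = 1*cos(155°) = -0.9063
b = 1*sin(155°) = 0.4226

1 cis(155°) = -0.9063 + 0.4226i


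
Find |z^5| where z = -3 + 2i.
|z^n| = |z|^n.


|z| = sqrt(9+4) = sqrt(13) = 3.6056
|z^5| = |z|^5 = (sqrt(13))^5 = 13^2 * sqrt(13) = 169*sqrt(13)

|z^5| = 169*sqrt(13) ≈ 609.3382


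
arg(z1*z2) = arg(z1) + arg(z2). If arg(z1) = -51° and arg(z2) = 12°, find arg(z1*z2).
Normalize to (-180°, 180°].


arg(z1*z2) = -51° + 12° = -39°
Normalized to (-180°, 180°]: -39°

-39°


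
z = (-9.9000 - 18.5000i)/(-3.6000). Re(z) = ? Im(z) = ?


Multiply by conjugate: (-9.9000 - 18.5000i)(-3.6000) / ((-3.6)^2 + 0^2)
Numerator real = -9.9*(-3.6) - (18.5)*0 = 35.64
Numerator imag = -18.5*(-3.6) - (-9.9)*0 = 66.6
Denominator = 12.96
Re(z) = 35.64/12.96 = 2.7500
Im(z) = 66.6/12.96 = 5.1389

Re(z) = 2.7500, Im(z) = 5.1389


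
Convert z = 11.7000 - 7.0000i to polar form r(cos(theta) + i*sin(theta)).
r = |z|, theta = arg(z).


r = sqrt(136.89+49) = sqrt(185.89) = 13.6341
theta = atan2(-7, 11.7) = -30.8917 degrees

r = 13.6341, theta = -30.8917 degrees


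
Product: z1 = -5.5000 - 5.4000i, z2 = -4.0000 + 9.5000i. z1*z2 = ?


Real = -5.5*(-4) - (-5.4)*9.5 = 22 - (-51.3) = 73.3
Imag = -5.5*9.5 - (4)*(-5.4) = -52.25 + 21.6 = -30.65

73.3000 - 30.6500i


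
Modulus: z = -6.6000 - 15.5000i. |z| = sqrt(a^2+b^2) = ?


|z| = sqrt((-6.6)^2 + (-15.5)^2) = sqrt(43.56 + 240.25) = sqrt(283.81) = 16.8467

|z| = 16.8467


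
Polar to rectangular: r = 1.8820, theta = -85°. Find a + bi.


a = 1.8820*cos(-85°) = 1.8820*0.08716 = 0.1640
b = 1.8820*sin(-85°) = 1.8820*(-0.9962) = -1.8748

0.1640 - 1.8748i


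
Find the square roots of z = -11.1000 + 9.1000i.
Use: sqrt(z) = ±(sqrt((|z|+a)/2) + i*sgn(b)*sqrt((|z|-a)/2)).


|z| = sqrt(123.21+82.81) = 14.3534
sqrt((|z|+a)/2) = sqrt((14.3534+(-11.1))/2) = sqrt(1.6267) = 1.2754
sqrt((|z|-a)/2) = sqrt((14.3534-(-11.1))/2) = sqrt(12.7267) = 3.5674

±(1.2754 + 3.5674i) i.e. 1.2754 + 3.5674i and -1.2754 - 3.5674i


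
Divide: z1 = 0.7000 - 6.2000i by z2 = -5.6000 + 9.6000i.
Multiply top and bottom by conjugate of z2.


Conjugate of z2 = -5.6000 - 9.6000i
Numerator: (0.7000 - 6.2000i)(-5.6000 - 9.6000i) = -63.4400 + 28.0000i
Denominator: (-5.6)^2 + 9.6^2 = 123.52
Result = (-63.4400 + 28.0000i)/123.52

-0.5136 + 0.2267i


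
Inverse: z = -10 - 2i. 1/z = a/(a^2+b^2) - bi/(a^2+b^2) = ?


|z|^2 = 100+4 = 104
1/z = (-10 + 2i)/104

1/z = -0.0962 + 0.0192i


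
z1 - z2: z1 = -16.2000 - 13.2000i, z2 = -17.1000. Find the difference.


Real: -16.2 + 17.1 = 0.9
Imag: -13.2 - 0 = -13.2

0.9000 - 13.2000i


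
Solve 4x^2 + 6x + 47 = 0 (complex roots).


disc = 6^2 - 4*4*47 = 36 - 752 = -716
sqrt(|disc|) = sqrt(716) = 26.7582
Real part = -6/(2*4) = -0.7500
Imag part = 26.7582/(2*4) = 3.3448

-0.7500 ± 3.3448i


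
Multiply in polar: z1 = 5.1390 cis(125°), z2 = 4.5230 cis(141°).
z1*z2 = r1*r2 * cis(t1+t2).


r = 5.1390 * 4.5230 = 23.2437
theta = 125° + 141° = 266° = 266° (mod 360)

23.2437 cis(266°)


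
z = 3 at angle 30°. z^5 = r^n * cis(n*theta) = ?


r^5 = 3^5 = 243
n*theta = 5*30° = 150° = 150° (mod 360)
a = 243*cos(150°) = -210.4442
b = 243*sin(150°) = 121.5000

243 cis(150°) = -210.4442 + 121.5000i


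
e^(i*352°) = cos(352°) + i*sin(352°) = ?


cos(352°) = 0.9903
sin(352°) = -0.1392

e^(i*352°) = 0.9903 - 0.1392i


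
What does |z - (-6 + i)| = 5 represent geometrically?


|z - z0| = r is a circle with center z0 and radius r.
Center = (-6, 1), radius = 5

Circle with center (-6, 1) and radius 5


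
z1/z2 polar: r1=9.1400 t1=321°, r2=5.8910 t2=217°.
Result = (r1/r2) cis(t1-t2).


r = 9.1400 / 5.8910 = 1.5515
theta = 321° - 217° = 104° = 104° (mod 360)

1.5515 cis(104°)


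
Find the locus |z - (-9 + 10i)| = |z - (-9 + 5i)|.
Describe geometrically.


Equal distances means the locus is the perpendicular bisector of z1 and z2.
Midpoint = ((-9+(-9))/2, (10+5)/2) = (-9.0000, 7.5000)

Perpendicular bisector through (-9.0000, 7.5000)


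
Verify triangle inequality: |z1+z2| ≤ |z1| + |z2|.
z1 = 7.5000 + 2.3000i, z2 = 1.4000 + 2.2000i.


|z1| = sqrt(7.5^2 + 2.3^2) = sqrt(61.54) = 7.8447
|z2| = sqrt(1.4^2 + 2.2^2) = sqrt(6.8) = 2.6077
z1+z2 = 8.9000 + 4.5000i
|z1+z2| = sqrt(99.46) = 9.9730
|z1|+|z2| = 7.8447 + 2.6077 = 10.4524

|z1+z2| = 9.9730 ≤ |z1|+|z2| = 10.4524 (verified)


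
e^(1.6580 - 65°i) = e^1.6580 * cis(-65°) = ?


e^1.6580 = 5.2488
cos(-65°) = 0.42262
sin(-65°) = -0.9063
Real = 5.2488*0.42262 = 2.2182
Imag = 5.2488*(-0.9063) = -4.7570

2.2182 - 4.7570i


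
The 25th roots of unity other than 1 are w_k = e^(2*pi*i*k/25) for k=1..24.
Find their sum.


With w = e^(2*pi*i/25), all 25 of the 25th roots of unity w^0 = 1, w, ..., w^(24) sum to 0: 1 + w + ... + w^(24) = (1 - w^25)/(1 - w) = 0 since w^25 = 1, w ≠ 1.
Removing the root 1: w + w^2 + ... + w^(24) = 0 - 1 = -1

Sum = -1


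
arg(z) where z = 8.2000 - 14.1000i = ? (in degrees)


Re = 8.2, Im = -14.1
arg = atan2(-14.1, 8.2) = -59.8194 degrees

arg(z) = -59.8194 degrees


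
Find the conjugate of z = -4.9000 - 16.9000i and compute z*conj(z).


z_bar = -4.9000 + 16.9000i
z*z_bar = (-4.9)^2 + (-16.9)^2 = 24.01 + 285.61 = 309.62

z_bar = -4.9000 + 16.9000i, z*z_bar = 309.62


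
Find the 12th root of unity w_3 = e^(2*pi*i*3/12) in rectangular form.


Angle = 360*3/12 = 90°
a = cos(90°) = 0
b = sin(90°) = 1.0000

0 + 1.0000i


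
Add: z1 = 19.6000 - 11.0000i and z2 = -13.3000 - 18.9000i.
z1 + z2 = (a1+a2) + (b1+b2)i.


Real: 19.6 - 13.3 = 6.3
Imag: -11 - 18.9 = -29.9

6.3000 - 29.9000i


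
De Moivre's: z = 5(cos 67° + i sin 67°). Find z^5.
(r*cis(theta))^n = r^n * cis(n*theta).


r^5 = 5^5 = 3125
n*theta = 5*67° = 335° = 335° (mod 360)
a = 3125*cos(335°) = 2832.2118
b = 3125*sin(335°) = -1320.6821

3125 cis(335°) = 2832.2118 - 1320.6821i


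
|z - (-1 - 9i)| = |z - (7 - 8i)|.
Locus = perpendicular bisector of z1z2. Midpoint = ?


Equal distances means the locus is the perpendicular bisector of z1 and z2.
Midpoint = ((-1+7)/2, (-9+(-8))/2) = (3.0000, -8.5000)

Perpendicular bisector through (3.0000, -8.5000)


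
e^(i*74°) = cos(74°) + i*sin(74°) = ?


cos(74°) = 0.2756
sin(74°) = 0.9613

e^(i*74°) = 0.2756 + 0.9613i


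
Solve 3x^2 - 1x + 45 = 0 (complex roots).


disc = (-1)^2 - 4*3*45 = 1 - 540 = -539
sqrt(|disc|) = sqrt(539) = 23.2164
Real part = 1/(2*3) = 0.1667
Imag part = 23.2164/(2*3) = 3.8694

0.1667 ± 3.8694i


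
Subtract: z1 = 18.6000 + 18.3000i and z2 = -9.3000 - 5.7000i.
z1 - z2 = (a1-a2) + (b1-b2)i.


Real: 18.6 + 9.3 = 27.9
Imag: 18.3 + 5.7 = 24

27.9000 + 24.0000i


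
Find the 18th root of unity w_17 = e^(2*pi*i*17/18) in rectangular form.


Angle = 360*17/18 = 340°
a = cos(340°) = 0.9397
b = sin(340°) = -0.3420

0.9397 - 0.3420i


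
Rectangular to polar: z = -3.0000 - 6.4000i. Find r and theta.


r = sqrt(9+40.96) = sqrt(49.96) = 7.0682
theta = atan2(-6.4, -3) = -115.1148 degrees

r = 7.0682, theta = -115.1148 degrees


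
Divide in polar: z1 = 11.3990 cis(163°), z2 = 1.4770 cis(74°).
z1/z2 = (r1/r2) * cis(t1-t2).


r = 11.3990 / 1.4770 = 7.7177
theta = 163° - 74° = 89° = 89° (mod 360)

7.7177 cis(89°)


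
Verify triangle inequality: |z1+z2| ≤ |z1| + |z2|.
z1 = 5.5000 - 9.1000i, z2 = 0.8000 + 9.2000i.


|z1| = sqrt(5.5^2 + (-9.1)^2) = sqrt(113.06) = 10.6330
|z2| = sqrt(0.8^2 + 9.2^2) = sqrt(85.28) = 9.2347
z1+z2 = 6.3000 + 0.1000i
|z1+z2| = sqrt(39.7) = 6.3008
|z1|+|z2| = 10.6330 + 9.2347 = 19.8677

|z1+z2| = 6.3008 ≤ |z1|+|z2| = 19.8677 (verified)


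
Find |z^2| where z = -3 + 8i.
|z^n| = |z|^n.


|z| = sqrt(9+64) = sqrt(73) = 8.5440
|z^2| = |z|^2 = (sqrt(73))^2 = 73

|z^2| = 73


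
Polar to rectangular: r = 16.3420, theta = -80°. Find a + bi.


a = 16.3420*cos(-80°) = 16.3420*0.17365 = 2.8378
b = 16.3420*sin(-80°) = 16.3420*(-0.984808) = -16.0937

2.8378 - 16.0937i


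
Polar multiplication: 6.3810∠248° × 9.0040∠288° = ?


r = 6.3810 * 9.0040 = 57.4545
theta = 248° + 288° = 536° = 176° (mod 360)

57.4545 cis(176°)


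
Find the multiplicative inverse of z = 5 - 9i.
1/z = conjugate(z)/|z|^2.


|z|^2 = 25+81 = 106
1/z = (5 + 9i)/106

1/z = 0.0472 + 0.0849i


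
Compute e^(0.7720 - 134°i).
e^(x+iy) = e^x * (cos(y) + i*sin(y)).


e^0.7720 = 2.1641
cos(-134°) = -0.69466
sin(-134°) = -0.71934
Real = 2.1641*(-0.69466) = -1.5033
Imag = 2.1641*(-0.71934) = -1.5567

-1.5033 - 1.5567i


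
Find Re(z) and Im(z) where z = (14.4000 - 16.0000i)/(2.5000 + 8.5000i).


Multiply by conjugate: (14.4000 - 16.0000i)(2.5000 - 8.5000i) / (2.5^2 + 8.5^2)
Numerator real = 14.4*2.5 - (16)*8.5 = -100
Numerator imag = -16*2.5 - 14.4*8.5 = -162.4
Denominator = 78.5
Re(z) = -100/78.5 = -1.2739
Im(z) = -162.4/78.5 = -2.0688

Re(z) = -1.2739, Im(z) = -2.0688


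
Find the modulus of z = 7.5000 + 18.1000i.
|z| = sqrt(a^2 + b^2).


|z| = sqrt(7.5^2 + 18.1^2) = sqrt(56.25 + 327.61) = sqrt(383.86) = 19.5923

|z| = 19.5923


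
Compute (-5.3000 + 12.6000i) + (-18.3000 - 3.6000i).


Real: -5.3 - 18.3 = -23.6
Imag: 12.6 - 3.6 = 9

-23.6000 + 9.0000i


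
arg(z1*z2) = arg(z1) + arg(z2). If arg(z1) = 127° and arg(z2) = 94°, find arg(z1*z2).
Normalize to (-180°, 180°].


arg(z1*z2) = 127° + 94° = 221°
Normalized to (-180°, 180°]: -139°

-139°


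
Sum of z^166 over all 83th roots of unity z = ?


The roots are w_k = w^k with w = e^(2*pi*i/83), and (w^k)^166 = (w^166)^k.
So S = 1 + u + u^2 + ... + u^(82) with u = w^166.
166 = 2*83 + 0, so 166 is a multiple of 83 and u = (w^83)^2 = 1.
Every one of the 83 terms equals 1: S = 83

S = 83


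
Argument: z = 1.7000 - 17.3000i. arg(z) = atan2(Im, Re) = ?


Re = 1.7, Im = -17.3
arg = atan2(-17.3, 1.7) = -84.3878 degrees

arg(z) = -84.3878 degrees


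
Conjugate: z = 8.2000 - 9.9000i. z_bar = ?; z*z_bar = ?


z_bar = 8.2000 + 9.9000i
z*z_bar = 8.2^2 + (-9.9)^2 = 67.24 + 98.01 = 165.25

z_bar = 8.2000 + 9.9000i, z*z_bar = 165.25


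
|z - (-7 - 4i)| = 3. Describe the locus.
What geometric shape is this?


|z - z0| = r is a circle with center z0 and radius r.
Center = (-7, -4), radius = 3

Circle with center (-7, -4) and radius 3


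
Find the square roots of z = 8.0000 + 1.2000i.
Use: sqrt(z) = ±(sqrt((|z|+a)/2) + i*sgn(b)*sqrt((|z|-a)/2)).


|z| = sqrt(64+1.44) = 8.0895
sqrt((|z|+a)/2) = sqrt((8.0895+8)/2) = sqrt(8.0447) = 2.8363
sqrt((|z|-a)/2) = sqrt((8.0895-8)/2) = sqrt(0.0447) = 0.2115

±(2.8363 + 0.2115i) i.e. 2.8363 + 0.2115i and -2.8363 - 0.2115i


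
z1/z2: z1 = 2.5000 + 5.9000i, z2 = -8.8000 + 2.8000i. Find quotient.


Conjugate of z2 = -8.8000 - 2.8000i
Numerator: (2.5000 + 5.9000i)(-8.8000 - 2.8000i) = -5.4800 - 58.9200i
Denominator: (-8.8)^2 + 2.8^2 = 85.28
Result = (-5.4800 - 58.9200i)/85.28

-0.0643 - 0.6909i


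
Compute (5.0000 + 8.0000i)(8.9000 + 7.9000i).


Real = 5*8.9 - 8*7.9 = 44.5 - 63.2 = -18.7
Imag = 5*7.9 + 8.9*8 = 39.5 + 71.2 = 110.7

-18.7000 + 110.7000i


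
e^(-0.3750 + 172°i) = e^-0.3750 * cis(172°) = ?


e^-0.3750 = 0.6873
cos(172°) = -0.9903
sin(172°) = 0.1392
Real = 0.6873*(-0.9903) = -0.6806
Imag = 0.6873*0.1392 = 0.0957

-0.6806 + 0.0957i


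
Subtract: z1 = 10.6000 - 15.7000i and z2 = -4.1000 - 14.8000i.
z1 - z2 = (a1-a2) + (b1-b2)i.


Real: 10.6 + 4.1 = 14.7
Imag: -15.7 + 14.8 = -0.9

14.7000 - 0.9000i


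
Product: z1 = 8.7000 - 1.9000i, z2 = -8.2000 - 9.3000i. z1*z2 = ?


Real = 8.7*(-8.2) - (-1.9)*(-9.3) = -71.34 - 17.67 = -89.01
Imag = 8.7*(-9.3) - (8.2)*(-1.9) = -80.91 + 15.58 = -65.33

-89.0100 - 65.3300i


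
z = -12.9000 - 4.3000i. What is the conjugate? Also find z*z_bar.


z_bar = -12.9000 + 4.3000i
z*z_bar = (-12.9)^2 + (-4.3)^2 = 166.41 + 18.49 = 184.9

z_bar = -12.9000 + 4.3000i, z*z_bar = 184.9


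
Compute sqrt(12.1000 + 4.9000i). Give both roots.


|z| = sqrt(146.41+24.01) = 13.0545
sqrt((|z|+a)/2) = sqrt((13.0545+12.1)/2) = sqrt(12.5773) = 3.5464
sqrt((|z|-a)/2) = sqrt((13.0545-12.1)/2) = sqrt(0.4773) = 0.6908

±(3.5464 + 0.6908i) i.e. 3.5464 + 0.6908i and -3.5464 - 0.6908i


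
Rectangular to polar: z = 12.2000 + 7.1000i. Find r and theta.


r = sqrt(148.84+50.41) = sqrt(199.25) = 14.1156
theta = atan2(7.1, 12.2) = 30.1980 degrees

r = 14.1156, theta = 30.1980 degrees


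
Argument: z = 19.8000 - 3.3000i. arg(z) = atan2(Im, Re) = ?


Re = 19.8, Im = -3.3
arg = atan2(-3.3, 19.8) = -9.4623 degrees

arg(z) = -9.4623 degrees


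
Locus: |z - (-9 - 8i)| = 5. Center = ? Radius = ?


|z - z0| = r is a circle with center z0 and radius r.
Center = (-9, -8), radius = 5

Circle with center (-9, -8) and radius 5


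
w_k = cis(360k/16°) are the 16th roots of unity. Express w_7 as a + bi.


Angle = 360*7/16 = 157.5°
a = cos(157.5°) = -0.9239
b = sin(157.5°) = 0.3827

-0.9239 + 0.3827i


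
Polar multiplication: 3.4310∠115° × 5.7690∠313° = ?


r = 3.4310 * 5.7690 = 19.7934
theta = 115° + 313° = 428° = 68° (mod 360)

19.7934 cis(68°)


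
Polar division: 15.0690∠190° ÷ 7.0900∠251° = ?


r = 15.0690 / 7.0900 = 2.1254
theta = 190° - 251° = -61° = 299° (mod 360)

2.1254 cis(299°)


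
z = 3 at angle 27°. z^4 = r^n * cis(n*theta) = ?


r^4 = 3^4 = 81
n*theta = 4*27° = 108° = 108° (mod 360)
a = 81*cos(108°) = -25.0304
b = 81*sin(108°) = 77.0356

81 cis(108°) = -25.0304 + 77.0356i


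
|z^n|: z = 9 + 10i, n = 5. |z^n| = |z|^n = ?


|z| = sqrt(81+100) = sqrt(181) = 13.4536
|z^5| = |z|^5 = (sqrt(181))^5 = 181^2 * sqrt(181) = 32761*sqrt(181)

|z^5| = 32761*sqrt(181) ≈ 440754.1774


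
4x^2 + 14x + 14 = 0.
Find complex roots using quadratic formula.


disc = 14^2 - 4*4*14 = 196 - 224 = -28
sqrt(|disc|) = sqrt(28) = 5.2915
Real part = -14/(2*4) = -1.7500
Imag part = 5.2915/(2*4) = 0.6614

-1.7500 ± 0.6614i


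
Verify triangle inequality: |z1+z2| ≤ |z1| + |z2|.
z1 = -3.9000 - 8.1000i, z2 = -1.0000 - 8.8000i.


|z1| = sqrt((-3.9)^2 + (-8.1)^2) = sqrt(80.82) = 8.9900
|z2| = sqrt((-1)^2 + (-8.8)^2) = sqrt(78.44) = 8.8566
z1+z2 = -4.9000 - 16.9000i
|z1+z2| = sqrt(309.62) = 17.5960
|z1|+|z2| = 8.9900 + 8.8566 = 17.8466

|z1+z2| = 17.5960 ≤ |z1|+|z2| = 17.8466 (verified)


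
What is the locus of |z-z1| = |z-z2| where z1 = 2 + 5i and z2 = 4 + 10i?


Equal distances means the locus is the perpendicular bisector of z1 and z2.
Midpoint = ((2+4)/2, (5+10)/2) = (3.0000, 7.5000)

Perpendicular bisector through (3.0000, 7.5000)


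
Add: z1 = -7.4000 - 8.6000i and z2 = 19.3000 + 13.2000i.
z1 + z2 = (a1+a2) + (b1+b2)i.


Real: -7.4 + 19.3 = 11.9
Imag: -8.6 + 13.2 = 4.6

11.9000 + 4.6000i


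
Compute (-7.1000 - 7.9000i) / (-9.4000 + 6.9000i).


Conjugate of z2 = -9.4000 - 6.9000i
Numerator: (-7.1000 - 7.9000i)(-9.4000 - 6.9000i) = 12.2300 + 123.2500i
Denominator: (-9.4)^2 + 6.9^2 = 135.97
Result = (12.2300 + 123.2500i)/135.97

0.0899 + 0.9064i


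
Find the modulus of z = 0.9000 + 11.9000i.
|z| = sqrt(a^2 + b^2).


|z| = sqrt(0.9^2 + 11.9^2) = sqrt(0.81 + 141.61) = sqrt(142.42) = 11.9340

|z| = 11.9340


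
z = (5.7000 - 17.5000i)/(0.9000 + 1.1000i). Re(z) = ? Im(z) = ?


Multiply by conjugate: (5.7000 - 17.5000i)(0.9000 - 1.1000i) / (0.9^2 + 1.1^2)
Numerator real = 5.7*0.9 - (17.5)*1.1 = -14.12
Numerator imag = -17.5*0.9 - 5.7*1.1 = -22.02
Denominator = 2.02
Re(z) = -14.12/2.02 = -6.9901
Im(z) = -22.02/2.02 = -10.9010

Re(z) = -6.9901, Im(z) = -10.9010


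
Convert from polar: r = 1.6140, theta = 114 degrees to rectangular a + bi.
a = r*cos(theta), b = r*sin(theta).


a = 1.6140*cos(114°) = 1.6140*(-0.40674) = -0.6565
b = 1.6140*sin(114°) = 1.6140*0.91355 = 1.4745

-0.6565 + 1.4745i


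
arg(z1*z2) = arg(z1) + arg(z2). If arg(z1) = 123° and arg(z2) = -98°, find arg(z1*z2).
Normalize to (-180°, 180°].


arg(z1*z2) = 123° - 98° = 25°
Normalized to (-180°, 180°]: 25°

25°


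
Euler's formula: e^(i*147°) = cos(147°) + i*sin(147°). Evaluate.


cos(147°) = -0.8387
sin(147°) = 0.5446

e^(i*147°) = -0.8387 + 0.5446i


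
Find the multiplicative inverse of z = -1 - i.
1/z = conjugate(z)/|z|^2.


|z|^2 = 1+1 = 2
1/z = (-1 + 1i)/2

1/z = -0.5000 + 0.5000i


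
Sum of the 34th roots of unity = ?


The sum of all 34th roots of unity is 0.
Geometric series: (1 - w^34)/(1 - w) = (1-1)/(1-w) = 0 since w^34 = 1, w ≠ 1.
Alternatively: coefficient of z^33 in z^34 - 1 is 0.

0


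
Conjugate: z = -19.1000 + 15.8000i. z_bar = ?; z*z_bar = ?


z_bar = -19.1000 - 15.8000i
z*z_bar = (-19.1)^2 + 15.8^2 = 364.81 + 249.64 = 614.45

z_bar = -19.1000 - 15.8000i, z*z_bar = 614.45


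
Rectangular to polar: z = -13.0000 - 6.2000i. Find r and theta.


r = sqrt(169+38.44) = sqrt(207.44) = 14.4028
theta = atan2(-6.2, -13) = -154.5024 degrees

r = 14.4028, theta = -154.5024 degrees


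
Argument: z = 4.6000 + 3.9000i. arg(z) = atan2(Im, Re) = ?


Re = 4.6, Im = 3.9
arg = atan2(3.9, 4.6) = 40.2921 degrees

arg(z) = 40.2921 degrees


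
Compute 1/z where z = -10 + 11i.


|z|^2 = 100+121 = 221
1/z = (-10 - 11i)/221

1/z = -0.0452 - 0.0498i


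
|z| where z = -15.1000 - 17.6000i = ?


|z| = sqrt((-15.1)^2 + (-17.6)^2) = sqrt(228.01 + 309.76) = sqrt(537.77) = 23.1899

|z| = 23.1899


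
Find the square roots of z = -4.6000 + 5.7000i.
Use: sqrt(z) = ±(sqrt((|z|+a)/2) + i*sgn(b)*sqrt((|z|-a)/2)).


|z| = sqrt(21.16+32.49) = 7.3246
sqrt((|z|+a)/2) = sqrt((7.3246+(-4.6))/2) = sqrt(1.3623) = 1.1672
sqrt((|z|-a)/2) = sqrt((7.3246-(-4.6))/2) = sqrt(5.9623) = 2.4418

±(1.1672 + 2.4418i) i.e. 1.1672 + 2.4418i and -1.1672 - 2.4418i


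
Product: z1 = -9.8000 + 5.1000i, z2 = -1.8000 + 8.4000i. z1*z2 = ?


Real = -9.8*(-1.8) - 5.1*8.4 = 17.64 - 42.84 = -25.2
Imag = -9.8*8.4 - (1.8)*5.1 = -82.32 - (9.18) = -91.5

-25.2000 - 91.5000i


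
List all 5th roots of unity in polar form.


The 5th roots of unity are cis(360k/5°) for k=0..4
Angle step = 360/5 = 72°
Primitive root: cis(72°)
Primitive root = 0.3090 + 0.9511i

5 roots at angles: 0°, 72°, 144°, 216°, 288°


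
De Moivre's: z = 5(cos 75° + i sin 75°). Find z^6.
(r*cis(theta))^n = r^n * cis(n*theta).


r^6 = 5^6 = 15625
n*theta = 6*75° = 450° = 90° (mod 360)
a = 15625*cos(90°) = 0
b = 15625*sin(90°) = 15625.0000

15625 cis(90°) = 0 + 15625.0000i


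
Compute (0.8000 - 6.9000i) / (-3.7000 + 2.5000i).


Conjugate of z2 = -3.7000 - 2.5000i
Numerator: (0.8000 - 6.9000i)(-3.7000 - 2.5000i) = -20.2100 + 23.5300i
Denominator: (-3.7)^2 + 2.5^2 = 19.94
Result = (-20.2100 + 23.5300i)/19.94

-1.0135 + 1.1800i


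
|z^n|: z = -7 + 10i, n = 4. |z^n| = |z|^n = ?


|z| = sqrt(49+100) = sqrt(149) = 12.2066
|z^4| = |z|^4 = (sqrt(149))^4 = 149^2 = 22201

|z^4| = 22201


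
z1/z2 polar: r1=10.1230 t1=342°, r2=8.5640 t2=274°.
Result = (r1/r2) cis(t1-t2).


r = 10.1230 / 8.5640 = 1.1820
theta = 342° - 274° = 68° = 68° (mod 360)

1.1820 cis(68°)


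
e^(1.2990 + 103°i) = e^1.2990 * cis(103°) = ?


e^1.2990 = 3.6656
cos(103°) = -0.22495
sin(103°) = 0.97437
Real = 3.6656*(-0.22495) = -0.8246
Imag = 3.6656*0.97437 = 3.5717

-0.8246 + 3.5717i


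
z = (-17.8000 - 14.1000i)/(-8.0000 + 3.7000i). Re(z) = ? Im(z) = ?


Multiply by conjugate: (-17.8000 - 14.1000i)(-8.0000 - 3.7000i) / ((-8)^2 + 3.7^2)
Numerator real = -17.8*(-8) - (14.1)*3.7 = 90.23
Numerator imag = -14.1*(-8) - (-17.8)*3.7 = 178.66
Denominator = 77.69
Re(z) = 90.23/77.69 = 1.1614
Im(z) = 178.66/77.69 = 2.2997

Re(z) = 1.1614, Im(z) = 2.2997


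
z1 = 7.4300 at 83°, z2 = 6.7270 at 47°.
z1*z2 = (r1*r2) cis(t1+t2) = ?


r = 7.4300 * 6.7270 = 49.9816
theta = 83° + 47° = 130° = 130° (mod 360)

49.9816 cis(130°)


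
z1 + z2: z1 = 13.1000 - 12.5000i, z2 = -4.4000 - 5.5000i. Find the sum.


Real: 13.1 - 4.4 = 8.7
Imag: -12.5 - 5.5 = -18

8.7000 - 18.0000i


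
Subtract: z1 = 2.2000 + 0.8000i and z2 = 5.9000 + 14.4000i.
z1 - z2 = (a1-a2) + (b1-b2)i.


Real: 2.2 - 5.9 = -3.7
Imag: 0.8 - 14.4 = -13.6

-3.7000 - 13.6000i


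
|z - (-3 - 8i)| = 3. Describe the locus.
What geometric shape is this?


|z - z0| = r is a circle with center z0 and radius r.
Center = (-3, -8), radius = 3

Circle with center (-3, -8) and radius 3


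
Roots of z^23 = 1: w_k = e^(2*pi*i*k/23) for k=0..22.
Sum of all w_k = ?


The sum of all 23th roots of unity is 0.
Geometric series: (1 - w^23)/(1 - w) = (1-1)/(1-w) = 0 since w^23 = 1, w ≠ 1.
Alternatively: coefficient of z^22 in z^23 - 1 is 0.

0


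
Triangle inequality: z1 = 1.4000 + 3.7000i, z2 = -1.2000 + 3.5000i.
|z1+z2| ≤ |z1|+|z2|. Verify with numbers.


|z1| = sqrt(1.4^2 + 3.7^2) = sqrt(15.65) = 3.9560
|z2| = sqrt((-1.2)^2 + 3.5^2) = sqrt(13.69) = 3.7000
z1+z2 = 0.2000 + 7.2000i
|z1+z2| = sqrt(51.88) = 7.2028
|z1|+|z2| = 3.9560 + 3.7000 = 7.6560

|z1+z2| = 7.2028 ≤ |z1|+|z2| = 7.6560 (verified)
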